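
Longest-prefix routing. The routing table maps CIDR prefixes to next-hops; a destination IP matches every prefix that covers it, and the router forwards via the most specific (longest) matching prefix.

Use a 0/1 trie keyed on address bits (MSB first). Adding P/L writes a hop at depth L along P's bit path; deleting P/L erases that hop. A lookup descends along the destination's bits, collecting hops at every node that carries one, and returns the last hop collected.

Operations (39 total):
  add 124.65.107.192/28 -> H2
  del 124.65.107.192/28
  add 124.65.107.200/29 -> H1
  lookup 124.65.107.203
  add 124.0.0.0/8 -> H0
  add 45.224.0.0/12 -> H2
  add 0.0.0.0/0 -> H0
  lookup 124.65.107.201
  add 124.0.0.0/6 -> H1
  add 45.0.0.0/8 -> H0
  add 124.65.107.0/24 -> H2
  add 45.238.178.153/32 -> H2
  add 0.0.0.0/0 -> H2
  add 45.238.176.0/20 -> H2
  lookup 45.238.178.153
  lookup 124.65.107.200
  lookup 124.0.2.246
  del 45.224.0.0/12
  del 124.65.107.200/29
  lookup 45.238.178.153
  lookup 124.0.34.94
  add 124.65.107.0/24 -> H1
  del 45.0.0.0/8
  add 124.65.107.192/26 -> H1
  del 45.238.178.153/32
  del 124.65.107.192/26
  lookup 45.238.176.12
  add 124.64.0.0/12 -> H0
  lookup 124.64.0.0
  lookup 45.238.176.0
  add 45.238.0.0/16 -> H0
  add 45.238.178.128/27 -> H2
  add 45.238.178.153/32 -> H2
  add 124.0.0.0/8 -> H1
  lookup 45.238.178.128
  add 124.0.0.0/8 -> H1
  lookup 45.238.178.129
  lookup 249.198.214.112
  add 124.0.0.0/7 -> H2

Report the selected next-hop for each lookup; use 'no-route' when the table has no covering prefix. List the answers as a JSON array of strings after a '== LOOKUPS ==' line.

Apply in order:
  + 124.65.107.192/28 (H2) depth=28
  - 124.65.107.192/28 clear@28
  + 124.65.107.200/29 (H1) depth=29
  lookup 124.65.107.203: bits 01111100010000010110101111001 walk d0:-→d1:-→d2:-→d3:-→d4:-→d5:-→d6:-→d7:-→d8:-→d9:-→d10:-→d11:-→d12:-→d13:-→d14:-→d15:-→d16:-→d17:-→d18:-→d19:-→d20:-→d21:-→d22:-→d23:-→d24:-→d25:-→d26:-→d27:-→d28:-→d29:H1 -> H1
  + 124.0.0.0/8 (H0) depth=8
  + 45.224.0.0/12 (H2) depth=12
  + 0.0.0.0/0 (H0) depth=0
  lookup 124.65.107.201: bits 01111100010000010110101111001 walk d0:H0→d1:-→d2:-→d3:-→d4:-→d5:-→d6:-→d7:-→d8:H0→d9:-→d10:-→d11:-→d12:-→d13:-→d14:-→d15:-→d16:-→d17:-→d18:-→d19:-→d20:-→d21:-→d22:-→d23:-→d24:-→d25:-→d26:-→d27:-→d28:-→d29:H1 -> H1
  + 124.0.0.0/6 (H1) depth=6
  + 45.0.0.0/8 (H0) depth=8
  + 124.65.107.0/24 (H2) depth=24
  + 45.238.178.153/32 (H2) depth=32
  + 0.0.0.0/0 (H2) depth=0
  + 45.238.176.0/20 (H2) depth=20
  lookup 45.238.178.153: bits 00101101111011101011001010011001 walk d0:H2→d1:-→d2:-→d3:-→d4:-→d5:-→d6:-→d7:-→d8:H0→d9:-→d10:-→d11:-→d12:H2→d13:-→d14:-→d15:-→d16:-→d17:-→d18:-→d19:-→d20:H2→d21:-→d22:-→d23:-→d24:-→d25:-→d26:-→d27:-→d28:-→d29:-→d30:-→d31:-→d32:H2 -> H2
  lookup 124.65.107.200: bits 01111100010000010110101111001 walk d0:H2→d1:-→d2:-→d3:-→d4:-→d5:-→d6:H1→d7:-→d8:H0→d9:-→d10:-→d11:-→d12:-→d13:-→d14:-→d15:-→d16:-→d17:-→d18:-→d19:-→d20:-→d21:-→d22:-→d23:-→d24:H2→d25:-→d26:-→d27:-→d28:-→d29:H1 -> H1
  lookup 124.0.2.246: bits 011111000 walk d0:H2→d1:-→d2:-→d3:-→d4:-→d5:-→d6:H1→d7:-→d8:H0→d9:- -> H0
  - 45.224.0.0/12 clear@12
  - 124.65.107.200/29 clear@29
  lookup 45.238.178.153: bits 00101101111011101011001010011001 walk d0:H2→d1:-→d2:-→d3:-→d4:-→d5:-→d6:-→d7:-→d8:H0→d9:-→d10:-→d11:-→d12:-→d13:-→d14:-→d15:-→d16:-→d17:-→d18:-→d19:-→d20:H2→d21:-→d22:-→d23:-→d24:-→d25:-→d26:-→d27:-→d28:-→d29:-→d30:-→d31:-→d32:H2 -> H2
  lookup 124.0.34.94: bits 011111000 walk d0:H2→d1:-→d2:-→d3:-→d4:-→d5:-→d6:H1→d7:-→d8:H0→d9:- -> H0
  + 124.65.107.0/24 (H1) depth=24
  - 45.0.0.0/8 clear@8
  + 124.65.107.192/26 (H1) depth=26
  - 45.238.178.153/32 clear@32
  - 124.65.107.192/26 clear@26
  lookup 45.238.176.12: bits 0010110111101110101100 walk d0:H2→d1:-→d2:-→d3:-→d4:-→d5:-→d6:-→d7:-→d8:-→d9:-→d10:-→d11:-→d12:-→d13:-→d14:-→d15:-→d16:-→d17:-→d18:-→d19:-→d20:H2→d21:-→d22:- -> H2
  + 124.64.0.0/12 (H0) depth=12
  lookup 124.64.0.0: bits 011111000100000 walk d0:H2→d1:-→d2:-→d3:-→d4:-→d5:-→d6:H1→d7:-→d8:H0→d9:-→d10:-→d11:-→d12:H0→d13:-→d14:-→d15:- -> H0
  lookup 45.238.176.0: bits 0010110111101110101100 walk d0:H2→d1:-→d2:-→d3:-→d4:-→d5:-→d6:-→d7:-→d8:-→d9:-→d10:-→d11:-→d12:-→d13:-→d14:-→d15:-→d16:-→d17:-→d18:-→d19:-→d20:H2→d21:-→d22:- -> H2
  + 45.238.0.0/16 (H0) depth=16
  + 45.238.178.128/27 (H2) depth=27
  + 45.238.178.153/32 (H2) depth=32
  + 124.0.0.0/8 (H1) depth=8
  lookup 45.238.178.128: bits 001011011110111010110010100 walk d0:H2→d1:-→d2:-→d3:-→d4:-→d5:-→d6:-→d7:-→d8:-→d9:-→d10:-→d11:-→d12:-→d13:-→d14:-→d15:-→d16:H0→d17:-→d18:-→d19:-→d20:H2→d21:-→d22:-→d23:-→d24:-→d25:-→d26:-→d27:H2 -> H2
  + 124.0.0.0/8 (H1) depth=8
  lookup 45.238.178.129: bits 001011011110111010110010100 walk d0:H2→d1:-→d2:-→d3:-→d4:-→d5:-→d6:-→d7:-→d8:-→d9:-→d10:-→d11:-→d12:-→d13:-→d14:-→d15:-→d16:H0→d17:-→d18:-→d19:-→d20:H2→d21:-→d22:-→d23:-→d24:-→d25:-→d26:-→d27:H2 -> H2
  lookup 249.198.214.112: bits ε walk d0:H2 -> H2
  + 124.0.0.0/7 (H2) depth=7

== LOOKUPS ==
["H1","H1","H2","H1","H0","H2","H0","H2","H0","H2","H2","H2","H2"]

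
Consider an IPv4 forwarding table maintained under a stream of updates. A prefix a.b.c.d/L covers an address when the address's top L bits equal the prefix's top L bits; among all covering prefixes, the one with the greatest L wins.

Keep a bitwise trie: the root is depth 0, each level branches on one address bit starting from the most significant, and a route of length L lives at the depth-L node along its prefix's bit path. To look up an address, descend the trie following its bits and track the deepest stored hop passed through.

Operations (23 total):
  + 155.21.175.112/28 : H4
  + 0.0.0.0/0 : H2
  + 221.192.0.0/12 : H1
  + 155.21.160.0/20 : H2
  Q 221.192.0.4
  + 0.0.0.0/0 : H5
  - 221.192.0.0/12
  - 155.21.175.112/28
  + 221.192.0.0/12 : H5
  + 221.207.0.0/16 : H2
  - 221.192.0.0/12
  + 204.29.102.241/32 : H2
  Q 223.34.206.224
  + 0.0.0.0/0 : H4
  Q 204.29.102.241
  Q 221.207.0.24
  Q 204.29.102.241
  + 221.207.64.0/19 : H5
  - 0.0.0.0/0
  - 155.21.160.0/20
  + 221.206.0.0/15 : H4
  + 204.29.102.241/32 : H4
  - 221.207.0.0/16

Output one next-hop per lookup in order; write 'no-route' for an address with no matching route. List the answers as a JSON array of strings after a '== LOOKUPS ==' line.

Apply in order:
  add 155.21.175.112/28 -> H4 at depth 28
  add 0.0.0.0/0 -> H2 at depth 0
  add 221.192.0.0/12 -> H1 at depth 12
  add 155.21.160.0/20 -> H2 at depth 20
  lookup 221.192.0.4: bits 110111011100 walk d0:H2→d1:-→d2:-→d3:-→d4:-→d5:-→d6:-→d7:-→d8:-→d9:-→d10:-→d11:-→d12:H1 -> H1
  add 0.0.0.0/0 -> H5 at depth 0
  del 221.192.0.0/12 (clear depth 12)
  del 155.21.175.112/28 (clear depth 28)
  add 221.192.0.0/12 -> H5 at depth 12
  add 221.207.0.0/16 -> H2 at depth 16
  del 221.192.0.0/12 (clear depth 12)
  add 204.29.102.241/32 -> H2 at depth 32
  lookup 223.34.206.224: bits 110111 walk d0:H5→d1:-→d2:-→d3:-→d4:-→d5:-→d6:- -> H5
  add 0.0.0.0/0 -> H4 at depth 0
  lookup 204.29.102.241: bits 11001100000111010110011011110001 walk d0:H4→d1:-→d2:-→d3:-→d4:-→d5:-→d6:-→d7:-→d8:-→d9:-→d10:-→d11:-→d12:-→d13:-→d14:-→d15:-→d16:-→d17:-→d18:-→d19:-→d20:-→d21:-→d22:-→d23:-→d24:-→d25:-→d26:-→d27:-→d28:-→d29:-→d30:-→d31:-→d32:H2 -> H2
  lookup 221.207.0.24: bits 1101110111001111 walk d0:H4→d1:-→d2:-→d3:-→d4:-→d5:-→d6:-→d7:-→d8:-→d9:-→d10:-→d11:-→d12:-→d13:-→d14:-→d15:-→d16:H2 -> H2
  lookup 204.29.102.241: bits 11001100000111010110011011110001 walk d0:H4→d1:-→d2:-→d3:-→d4:-→d5:-→d6:-→d7:-→d8:-→d9:-→d10:-→d11:-→d12:-→d13:-→d14:-→d15:-→d16:-→d17:-→d18:-→d19:-→d20:-→d21:-→d22:-→d23:-→d24:-→d25:-→d26:-→d27:-→d28:-→d29:-→d30:-→d31:-→d32:H2 -> H2
  add 221.207.64.0/19 -> H5 at depth 19
  del 0.0.0.0/0 (clear depth 0)
  del 155.21.160.0/20 (clear depth 20)
  add 221.206.0.0/15 -> H4 at depth 15
  add 204.29.102.241/32 -> H4 at depth 32
  del 221.207.0.0/16 (clear depth 16)

== LOOKUPS ==
["H1","H5","H2","H2","H2"]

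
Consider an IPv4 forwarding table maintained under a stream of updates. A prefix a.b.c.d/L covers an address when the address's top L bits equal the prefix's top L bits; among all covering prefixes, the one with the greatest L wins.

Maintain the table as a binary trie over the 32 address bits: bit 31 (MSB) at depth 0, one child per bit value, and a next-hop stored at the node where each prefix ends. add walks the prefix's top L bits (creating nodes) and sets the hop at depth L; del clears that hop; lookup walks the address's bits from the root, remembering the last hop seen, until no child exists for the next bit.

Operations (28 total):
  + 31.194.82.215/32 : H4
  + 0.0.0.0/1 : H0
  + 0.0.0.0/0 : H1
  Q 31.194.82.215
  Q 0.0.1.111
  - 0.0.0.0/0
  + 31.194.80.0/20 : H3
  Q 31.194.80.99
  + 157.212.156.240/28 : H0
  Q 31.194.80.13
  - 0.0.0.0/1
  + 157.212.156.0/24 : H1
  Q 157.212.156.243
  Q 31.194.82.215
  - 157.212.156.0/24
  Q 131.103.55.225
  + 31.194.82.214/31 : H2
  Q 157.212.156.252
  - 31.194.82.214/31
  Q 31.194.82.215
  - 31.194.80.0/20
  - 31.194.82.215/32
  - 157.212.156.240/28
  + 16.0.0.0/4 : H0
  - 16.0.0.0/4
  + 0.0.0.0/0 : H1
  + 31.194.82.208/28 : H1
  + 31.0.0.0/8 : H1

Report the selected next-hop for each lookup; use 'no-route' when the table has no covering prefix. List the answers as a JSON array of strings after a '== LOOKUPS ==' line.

Trace:
  add 31.194.82.215/32 -> H4 at depth 32
  add 0.0.0.0/1 -> H0 at depth 1
  add 0.0.0.0/0 -> H1 at depth 0
  lookup 31.194.82.215: bits 00011111110000100101001011010111 walk d0:H1→d1:H0→d2:-→d3:-→d4:-→d5:-→d6:-→d7:-→d8:-→d9:-→d10:-→d11:-→d12:-→d13:-→d14:-→d15:-→d16:-→d17:-→d18:-→d19:-→d20:-→d21:-→d22:-→d23:-→d24:-→d25:-→d26:-→d27:-→d28:-→d29:-→d30:-→d31:-→d32:H4 -> H4
  lookup 0.0.1.111: bits 000 walk d0:H1→d1:H0→d2:-→d3:- -> H0
  - 0.0.0.0/0 clear@0
  add 31.194.80.0/20 -> H3 at depth 20
  lookup 31.194.80.99: bits 0001111111000010010100 walk d0:-→d1:H0→d2:-→d3:-→d4:-→d5:-→d6:-→d7:-→d8:-→d9:-→d10:-→d11:-→d12:-→d13:-→d14:-→d15:-→d16:-→d17:-→d18:-→d19:-→d20:H3→d21:-→d22:- -> H3
  add 157.212.156.240/28 -> H0 at depth 28
  lookup 31.194.80.13: bits 0001111111000010010100 walk d0:-→d1:H0→d2:-→d3:-→d4:-→d5:-→d6:-→d7:-→d8:-→d9:-→d10:-→d11:-→d12:-→d13:-→d14:-→d15:-→d16:-→d17:-→d18:-→d19:-→d20:H3→d21:-→d22:- -> H3
  - 0.0.0.0/1 clear@1
  add 157.212.156.0/24 -> H1 at depth 24
  lookup 157.212.156.243: bits 1001110111010100100111001111 walk d0:-→d1:-→d2:-→d3:-→d4:-→d5:-→d6:-→d7:-→d8:-→d9:-→d10:-→d11:-→d12:-→d13:-→d14:-→d15:-→d16:-→d17:-→d18:-→d19:-→d20:-→d21:-→d22:-→d23:-→d24:H1→d25:-→d26:-→d27:-→d28:H0 -> H0
  lookup 31.194.82.215: bits 00011111110000100101001011010111 walk d0:-→d1:-→d2:-→d3:-→d4:-→d5:-→d6:-→d7:-→d8:-→d9:-→d10:-→d11:-→d12:-→d13:-→d14:-→d15:-→d16:-→d17:-→d18:-→d19:-→d20:H3→d21:-→d22:-→d23:-→d24:-→d25:-→d26:-→d27:-→d28:-→d29:-→d30:-→d31:-→d32:H4 -> H4
  - 157.212.156.0/24 clear@24
  lookup 131.103.55.225: bits 100 walk d0:-→d1:-→d2:-→d3:- -> no-route
  add 31.194.82.214/31 -> H2 at depth 31
  lookup 157.212.156.252: bits 1001110111010100100111001111 walk d0:-→d1:-→d2:-→d3:-→d4:-→d5:-→d6:-→d7:-→d8:-→d9:-→d10:-→d11:-→d12:-→d13:-→d14:-→d15:-→d16:-→d17:-→d18:-→d19:-→d20:-→d21:-→d22:-→d23:-→d24:-→d25:-→d26:-→d27:-→d28:H0 -> H0
  - 31.194.82.214/31 clear@31
  lookup 31.194.82.215: bits 00011111110000100101001011010111 walk d0:-→d1:-→d2:-→d3:-→d4:-→d5:-→d6:-→d7:-→d8:-→d9:-→d10:-→d11:-→d12:-→d13:-→d14:-→d15:-→d16:-→d17:-→d18:-→d19:-→d20:H3→d21:-→d22:-→d23:-→d24:-→d25:-→d26:-→d27:-→d28:-→d29:-→d30:-→d31:-→d32:H4 -> H4
  - 31.194.80.0/20 clear@20
  - 31.194.82.215/32 clear@32
  - 157.212.156.240/28 clear@28
  add 16.0.0.0/4 -> H0 at depth 4
  - 16.0.0.0/4 clear@4
  add 0.0.0.0/0 -> H1 at depth 0
  add 31.194.82.208/28 -> H1 at depth 28
  add 31.0.0.0/8 -> H1 at depth 8

== LOOKUPS ==
["H4","H0","H3","H3","H0","H4","no-route","H0","H4"]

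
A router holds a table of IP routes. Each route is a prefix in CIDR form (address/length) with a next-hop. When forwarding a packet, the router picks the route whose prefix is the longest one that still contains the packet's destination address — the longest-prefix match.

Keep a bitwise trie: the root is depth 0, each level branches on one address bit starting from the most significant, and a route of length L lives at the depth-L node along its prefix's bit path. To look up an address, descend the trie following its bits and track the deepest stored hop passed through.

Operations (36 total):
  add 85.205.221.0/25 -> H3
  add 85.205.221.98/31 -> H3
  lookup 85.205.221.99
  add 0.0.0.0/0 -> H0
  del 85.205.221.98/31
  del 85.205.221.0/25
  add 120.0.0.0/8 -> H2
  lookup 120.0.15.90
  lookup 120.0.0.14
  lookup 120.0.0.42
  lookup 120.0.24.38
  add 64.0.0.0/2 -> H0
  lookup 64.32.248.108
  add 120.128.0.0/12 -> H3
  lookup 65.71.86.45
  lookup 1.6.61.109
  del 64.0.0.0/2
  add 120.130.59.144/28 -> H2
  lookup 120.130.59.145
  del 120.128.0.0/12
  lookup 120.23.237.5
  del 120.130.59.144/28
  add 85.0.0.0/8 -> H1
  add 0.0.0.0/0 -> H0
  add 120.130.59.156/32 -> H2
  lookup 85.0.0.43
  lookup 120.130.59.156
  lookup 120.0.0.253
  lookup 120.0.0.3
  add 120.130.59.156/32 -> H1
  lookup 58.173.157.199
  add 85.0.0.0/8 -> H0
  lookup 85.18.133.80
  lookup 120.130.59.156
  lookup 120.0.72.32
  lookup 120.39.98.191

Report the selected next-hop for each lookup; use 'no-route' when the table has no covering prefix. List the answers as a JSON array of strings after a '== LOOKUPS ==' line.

Trace:
  + 85.205.221.0/25 (H3) depth=25
  + 85.205.221.98/31 (H3) depth=31
  ? 85.205.221.99  path d0:-→d1:-→d2:-→d3:-→d4:-→d5:-→d6:-→d7:-→d8:-→d9:-→d10:-→d11:-→d12:-→d13:-→d14:-→d15:-→d16:-→d17:-→d18:-→d19:-→d20:-→d21:-→d22:-→d23:-→d24:-→d25:H3→d26:-→d27:-→d28:-→d29:-→d30:-→d31:H3  best=H3
  + 0.0.0.0/0 (H0) depth=0
  - 85.205.221.98/31 clear@31
  - 85.205.221.0/25 clear@25
  + 120.0.0.0/8 (H2) depth=8
  ? 120.0.15.90  path d0:H0→d1:-→d2:-→d3:-→d4:-→d5:-→d6:-→d7:-→d8:H2  best=H2
  ? 120.0.0.14  path d0:H0→d1:-→d2:-→d3:-→d4:-→d5:-→d6:-→d7:-→d8:H2  best=H2
  ? 120.0.0.42  path d0:H0→d1:-→d2:-→d3:-→d4:-→d5:-→d6:-→d7:-→d8:H2  best=H2
  ? 120.0.24.38  path d0:H0→d1:-→d2:-→d3:-→d4:-→d5:-→d6:-→d7:-→d8:H2  best=H2
  + 64.0.0.0/2 (H0) depth=2
  ? 64.32.248.108  path d0:H0→d1:-→d2:H0→d3:-  best=H0
  + 120.128.0.0/12 (H3) depth=12
  ? 65.71.86.45  path d0:H0→d1:-→d2:H0→d3:-  best=H0
  ? 1.6.61.109  path d0:H0→d1:-  best=H0
  - 64.0.0.0/2 clear@2
  + 120.130.59.144/28 (H2) depth=28
  ? 120.130.59.145  path d0:H0→d1:-→d2:-→d3:-→d4:-→d5:-→d6:-→d7:-→d8:H2→d9:-→d10:-→d11:-→d12:H3→d13:-→d14:-→d15:-→d16:-→d17:-→d18:-→d19:-→d20:-→d21:-→d22:-→d23:-→d24:-→d25:-→d26:-→d27:-→d28:H2  best=H2
  - 120.128.0.0/12 clear@12
  ? 120.23.237.5  path d0:H0→d1:-→d2:-→d3:-→d4:-→d5:-→d6:-→d7:-→d8:H2  best=H2
  - 120.130.59.144/28 clear@28
  + 85.0.0.0/8 (H1) depth=8
  + 0.0.0.0/0 (H0) depth=0
  + 120.130.59.156/32 (H2) depth=32
  ? 85.0.0.43  path d0:H0→d1:-→d2:-→d3:-→d4:-→d5:-→d6:-→d7:-→d8:H1  best=H1
  ? 120.130.59.156  path d0:H0→d1:-→d2:-→d3:-→d4:-→d5:-→d6:-→d7:-→d8:H2→d9:-→d10:-→d11:-→d12:-→d13:-→d14:-→d15:-→d16:-→d17:-→d18:-→d19:-→d20:-→d21:-→d22:-→d23:-→d24:-→d25:-→d26:-→d27:-→d28:-→d29:-→d30:-→d31:-→d32:H2  best=H2
  ? 120.0.0.253  path d0:H0→d1:-→d2:-→d3:-→d4:-→d5:-→d6:-→d7:-→d8:H2  best=H2
  ? 120.0.0.3  path d0:H0→d1:-→d2:-→d3:-→d4:-→d5:-→d6:-→d7:-→d8:H2  best=H2
  + 120.130.59.156/32 (H1) depth=32
  ? 58.173.157.199  path d0:H0→d1:-  best=H0
  + 85.0.0.0/8 (H0) depth=8
  ? 85.18.133.80  path d0:H0→d1:-→d2:-→d3:-→d4:-→d5:-→d6:-→d7:-→d8:H0  best=H0
  ? 120.130.59.156  path d0:H0→d1:-→d2:-→d3:-→d4:-→d5:-→d6:-→d7:-→d8:H2→d9:-→d10:-→d11:-→d12:-→d13:-→d14:-→d15:-→d16:-→d17:-→d18:-→d19:-→d20:-→d21:-→d22:-→d23:-→d24:-→d25:-→d26:-→d27:-→d28:-→d29:-→d30:-→d31:-→d32:H1  best=H1
  ? 120.0.72.32  path d0:H0→d1:-→d2:-→d3:-→d4:-→d5:-→d6:-→d7:-→d8:H2  best=H2
  ? 120.39.98.191  path d0:H0→d1:-→d2:-→d3:-→d4:-→d5:-→d6:-→d7:-→d8:H2  best=H2

== LOOKUPS ==
["H3","H2","H2","H2","H2","H0","H0","H0","H2","H2","H1","H2","H2","H2","H0","H0","H1","H2","H2"]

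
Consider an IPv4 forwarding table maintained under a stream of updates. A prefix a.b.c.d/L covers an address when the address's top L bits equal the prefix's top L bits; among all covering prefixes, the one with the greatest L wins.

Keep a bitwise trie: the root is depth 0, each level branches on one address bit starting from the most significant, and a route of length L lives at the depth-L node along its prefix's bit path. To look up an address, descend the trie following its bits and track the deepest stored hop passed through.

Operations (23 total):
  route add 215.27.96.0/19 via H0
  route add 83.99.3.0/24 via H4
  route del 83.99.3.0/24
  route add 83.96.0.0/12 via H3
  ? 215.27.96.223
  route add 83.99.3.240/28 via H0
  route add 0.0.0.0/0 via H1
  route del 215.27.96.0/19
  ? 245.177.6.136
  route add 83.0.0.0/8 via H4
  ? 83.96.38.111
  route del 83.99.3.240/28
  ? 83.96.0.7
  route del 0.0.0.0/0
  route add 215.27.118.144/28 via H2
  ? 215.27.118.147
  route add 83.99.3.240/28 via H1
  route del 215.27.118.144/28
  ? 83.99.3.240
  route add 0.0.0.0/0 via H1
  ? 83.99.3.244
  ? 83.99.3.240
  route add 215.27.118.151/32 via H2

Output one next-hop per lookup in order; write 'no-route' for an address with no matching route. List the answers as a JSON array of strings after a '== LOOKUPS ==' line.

Apply in order:
  + 215.27.96.0/19 (H0) depth=19
  + 83.99.3.0/24 (H4) depth=24
  del 83.99.3.0/24 (clear depth 24)
  + 83.96.0.0/12 (H3) depth=12
  lookup 215.27.96.223: bits 1101011100011011011 walk d0:-→d1:-→d2:-→d3:-→d4:-→d5:-→d6:-→d7:-→d8:-→d9:-→d10:-→d11:-→d12:-→d13:-→d14:-→d15:-→d16:-→d17:-→d18:-→d19:H0 -> H0
  + 83.99.3.240/28 (H0) depth=28
  + 0.0.0.0/0 (H1) depth=0
  del 215.27.96.0/19 (clear depth 19)
  lookup 245.177.6.136: bits 11 walk d0:H1→d1:-→d2:- -> H1
  + 83.0.0.0/8 (H4) depth=8
  lookup 83.96.38.111: bits 01010011011000 walk d0:H1→d1:-→d2:-→d3:-→d4:-→d5:-→d6:-→d7:-→d8:H4→d9:-→d10:-→d11:-→d12:H3→d13:-→d14:- -> H3
  del 83.99.3.240/28 (clear depth 28)
  lookup 83.96.0.7: bits 01010011011000 walk d0:H1→d1:-→d2:-→d3:-→d4:-→d5:-→d6:-→d7:-→d8:H4→d9:-→d10:-→d11:-→d12:H3→d13:-→d14:- -> H3
  del 0.0.0.0/0 (clear depth 0)
  + 215.27.118.144/28 (H2) depth=28
  lookup 215.27.118.147: bits 1101011100011011011101101001 walk d0:-→d1:-→d2:-→d3:-→d4:-→d5:-→d6:-→d7:-→d8:-→d9:-→d10:-→d11:-→d12:-→d13:-→d14:-→d15:-→d16:-→d17:-→d18:-→d19:-→d20:-→d21:-→d22:-→d23:-→d24:-→d25:-→d26:-→d27:-→d28:H2 -> H2
  + 83.99.3.240/28 (H1) depth=28
  del 215.27.118.144/28 (clear depth 28)
  lookup 83.99.3.240: bits 0101001101100011000000111111 walk d0:-→d1:-→d2:-→d3:-→d4:-→d5:-→d6:-→d7:-→d8:H4→d9:-→d10:-→d11:-→d12:H3→d13:-→d14:-→d15:-→d16:-→d17:-→d18:-→d19:-→d20:-→d21:-→d22:-→d23:-→d24:-→d25:-→d26:-→d27:-→d28:H1 -> H1
  + 0.0.0.0/0 (H1) depth=0
  lookup 83.99.3.244: bits 0101001101100011000000111111 walk d0:H1→d1:-→d2:-→d3:-→d4:-→d5:-→d6:-→d7:-→d8:H4→d9:-→d10:-→d11:-→d12:H3→d13:-→d14:-→d15:-→d16:-→d17:-→d18:-→d19:-→d20:-→d21:-→d22:-→d23:-→d24:-→d25:-→d26:-→d27:-→d28:H1 -> H1
  lookup 83.99.3.240: bits 0101001101100011000000111111 walk d0:H1→d1:-→d2:-→d3:-→d4:-→d5:-→d6:-→d7:-→d8:H4→d9:-→d10:-→d11:-→d12:H3→d13:-→d14:-→d15:-→d16:-→d17:-→d18:-→d19:-→d20:-→d21:-→d22:-→d23:-→d24:-→d25:-→d26:-→d27:-→d28:H1 -> H1
  + 215.27.118.151/32 (H2) depth=32

== LOOKUPS ==
["H0","H1","H3","H3","H2","H1","H1","H1"]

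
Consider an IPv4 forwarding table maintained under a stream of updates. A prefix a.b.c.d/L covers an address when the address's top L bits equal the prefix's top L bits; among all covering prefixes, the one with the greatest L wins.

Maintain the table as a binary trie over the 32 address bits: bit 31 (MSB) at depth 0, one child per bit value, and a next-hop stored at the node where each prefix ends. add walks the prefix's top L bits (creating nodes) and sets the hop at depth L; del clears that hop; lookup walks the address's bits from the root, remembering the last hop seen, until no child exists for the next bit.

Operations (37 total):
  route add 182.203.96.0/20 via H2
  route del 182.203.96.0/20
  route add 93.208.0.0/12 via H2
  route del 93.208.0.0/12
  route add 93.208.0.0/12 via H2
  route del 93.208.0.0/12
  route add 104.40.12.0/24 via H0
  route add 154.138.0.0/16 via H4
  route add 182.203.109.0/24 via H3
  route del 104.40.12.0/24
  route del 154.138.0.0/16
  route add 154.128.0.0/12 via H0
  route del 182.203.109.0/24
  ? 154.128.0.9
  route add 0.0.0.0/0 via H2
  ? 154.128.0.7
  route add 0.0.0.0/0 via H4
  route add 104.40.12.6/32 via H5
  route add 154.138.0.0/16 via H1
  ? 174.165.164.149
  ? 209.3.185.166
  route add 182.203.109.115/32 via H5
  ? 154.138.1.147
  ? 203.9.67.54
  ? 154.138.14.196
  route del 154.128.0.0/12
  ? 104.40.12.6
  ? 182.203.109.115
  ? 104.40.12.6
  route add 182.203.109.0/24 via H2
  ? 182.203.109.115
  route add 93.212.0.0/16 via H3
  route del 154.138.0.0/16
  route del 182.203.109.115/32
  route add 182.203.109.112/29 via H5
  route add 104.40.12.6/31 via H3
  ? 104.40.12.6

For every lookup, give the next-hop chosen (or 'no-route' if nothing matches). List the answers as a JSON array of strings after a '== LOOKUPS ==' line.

Apply in order:
  + 182.203.96.0/20 (H2) depth=20
  - 182.203.96.0/20 clear@20
  + 93.208.0.0/12 (H2) depth=12
  - 93.208.0.0/12 clear@12
  + 93.208.0.0/12 (H2) depth=12
  - 93.208.0.0/12 clear@12
  + 104.40.12.0/24 (H0) depth=24
  + 154.138.0.0/16 (H4) depth=16
  + 182.203.109.0/24 (H3) depth=24
  - 104.40.12.0/24 clear@24
  - 154.138.0.0/16 clear@16
  + 154.128.0.0/12 (H0) depth=12
  - 182.203.109.0/24 clear@24
  Q 154.128.0.9: descend 100110101000 ; hops seen [H0] ; pick H0
  + 0.0.0.0/0 (H2) depth=0
  Q 154.128.0.7: descend 100110101000 ; hops seen [H2,H0] ; pick H0
  + 0.0.0.0/0 (H4) depth=0
  + 104.40.12.6/32 (H5) depth=32
  + 154.138.0.0/16 (H1) depth=16
  Q 174.165.164.149: descend 101 ; hops seen [H4] ; pick H4
  Q 209.3.185.166: descend 1 ; hops seen [H4] ; pick H4
  + 182.203.109.115/32 (H5) depth=32
  Q 154.138.1.147: descend 1001101010001010 ; hops seen [H4,H0,H1] ; pick H1
  Q 203.9.67.54: descend 1 ; hops seen [H4] ; pick H4
  Q 154.138.14.196: descend 1001101010001010 ; hops seen [H4,H0,H1] ; pick H1
  - 154.128.0.0/12 clear@12
  Q 104.40.12.6: descend 01101000001010000000110000000110 ; hops seen [H4,H5] ; pick H5
  Q 182.203.109.115: descend 10110110110010110110110101110011 ; hops seen [H4,H5] ; pick H5
  Q 104.40.12.6: descend 01101000001010000000110000000110 ; hops seen [H4,H5] ; pick H5
  + 182.203.109.0/24 (H2) depth=24
  Q 182.203.109.115: descend 10110110110010110110110101110011 ; hops seen [H4,H2,H5] ; pick H5
  + 93.212.0.0/16 (H3) depth=16
  - 154.138.0.0/16 clear@16
  - 182.203.109.115/32 clear@32
  + 182.203.109.112/29 (H5) depth=29
  + 104.40.12.6/31 (H3) depth=31
  Q 104.40.12.6: descend 01101000001010000000110000000110 ; hops seen [H4,H3,H5] ; pick H5

== LOOKUPS ==
["H0","H0","H4","H4","H1","H4","H1","H5","H5","H5","H5","H5"]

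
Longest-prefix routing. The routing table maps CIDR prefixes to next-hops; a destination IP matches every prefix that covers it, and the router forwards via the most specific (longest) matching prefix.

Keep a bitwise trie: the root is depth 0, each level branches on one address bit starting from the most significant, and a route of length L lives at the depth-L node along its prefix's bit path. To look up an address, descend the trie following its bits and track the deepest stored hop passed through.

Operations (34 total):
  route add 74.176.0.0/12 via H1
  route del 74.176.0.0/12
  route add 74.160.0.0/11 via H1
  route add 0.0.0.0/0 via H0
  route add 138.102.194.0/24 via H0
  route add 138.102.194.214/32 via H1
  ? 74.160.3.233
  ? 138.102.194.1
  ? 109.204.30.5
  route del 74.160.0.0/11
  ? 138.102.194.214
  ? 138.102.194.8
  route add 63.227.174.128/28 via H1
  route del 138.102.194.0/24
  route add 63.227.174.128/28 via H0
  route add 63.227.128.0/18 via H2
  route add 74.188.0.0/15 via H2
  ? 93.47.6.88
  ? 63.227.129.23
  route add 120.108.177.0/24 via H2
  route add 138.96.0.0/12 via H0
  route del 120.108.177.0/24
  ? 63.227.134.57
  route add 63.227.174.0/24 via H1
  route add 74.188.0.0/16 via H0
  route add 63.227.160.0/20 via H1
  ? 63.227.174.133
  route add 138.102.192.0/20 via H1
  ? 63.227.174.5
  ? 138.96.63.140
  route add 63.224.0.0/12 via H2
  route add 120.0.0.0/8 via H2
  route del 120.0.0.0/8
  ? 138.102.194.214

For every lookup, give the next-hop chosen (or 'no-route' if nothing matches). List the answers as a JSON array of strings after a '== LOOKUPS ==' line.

Trace:
  + 74.176.0.0/12 (H1) depth=12
  del 74.176.0.0/12 (clear depth 12)
  + 74.160.0.0/11 (H1) depth=11
  + 0.0.0.0/0 (H0) depth=0
  + 138.102.194.0/24 (H0) depth=24
  + 138.102.194.214/32 (H1) depth=32
  Q 74.160.3.233: descend 01001010101 ; hops seen [H0,H1] ; pick H1
  Q 138.102.194.1: descend 100010100110011011000010 ; hops seen [H0,H0] ; pick H0
  Q 109.204.30.5: descend 01 ; hops seen [H0] ; pick H0
  del 74.160.0.0/11 (clear depth 11)
  Q 138.102.194.214: descend 10001010011001101100001011010110 ; hops seen [H0,H0,H1] ; pick H1
  Q 138.102.194.8: descend 100010100110011011000010 ; hops seen [H0,H0] ; pick H0
  + 63.227.174.128/28 (H1) depth=28
  del 138.102.194.0/24 (clear depth 24)
  + 63.227.174.128/28 (H0) depth=28
  + 63.227.128.0/18 (H2) depth=18
  + 74.188.0.0/15 (H2) depth=15
  Q 93.47.6.88: descend 010 ; hops seen [H0] ; pick H0
  Q 63.227.129.23: descend 001111111110001110 ; hops seen [H0,H2] ; pick H2
  + 120.108.177.0/24 (H2) depth=24
  + 138.96.0.0/12 (H0) depth=12
  del 120.108.177.0/24 (clear depth 24)
  Q 63.227.134.57: descend 001111111110001110 ; hops seen [H0,H2] ; pick H2
  + 63.227.174.0/24 (H1) depth=24
  + 74.188.0.0/16 (H0) depth=16
  + 63.227.160.0/20 (H1) depth=20
  Q 63.227.174.133: descend 0011111111100011101011101000 ; hops seen [H0,H2,H1,H1,H0] ; pick H0
  + 138.102.192.0/20 (H1) depth=20
  Q 63.227.174.5: descend 001111111110001110101110 ; hops seen [H0,H2,H1,H1] ; pick H1
  Q 138.96.63.140: descend 1000101001100 ; hops seen [H0,H0] ; pick H0
  + 63.224.0.0/12 (H2) depth=12
  + 120.0.0.0/8 (H2) depth=8
  del 120.0.0.0/8 (clear depth 8)
  Q 138.102.194.214: descend 10001010011001101100001011010110 ; hops seen [H0,H0,H1,H1] ; pick H1

== LOOKUPS ==
["H1","H0","H0","H1","H0","H0","H2","H2","H0","H1","H0","H1"]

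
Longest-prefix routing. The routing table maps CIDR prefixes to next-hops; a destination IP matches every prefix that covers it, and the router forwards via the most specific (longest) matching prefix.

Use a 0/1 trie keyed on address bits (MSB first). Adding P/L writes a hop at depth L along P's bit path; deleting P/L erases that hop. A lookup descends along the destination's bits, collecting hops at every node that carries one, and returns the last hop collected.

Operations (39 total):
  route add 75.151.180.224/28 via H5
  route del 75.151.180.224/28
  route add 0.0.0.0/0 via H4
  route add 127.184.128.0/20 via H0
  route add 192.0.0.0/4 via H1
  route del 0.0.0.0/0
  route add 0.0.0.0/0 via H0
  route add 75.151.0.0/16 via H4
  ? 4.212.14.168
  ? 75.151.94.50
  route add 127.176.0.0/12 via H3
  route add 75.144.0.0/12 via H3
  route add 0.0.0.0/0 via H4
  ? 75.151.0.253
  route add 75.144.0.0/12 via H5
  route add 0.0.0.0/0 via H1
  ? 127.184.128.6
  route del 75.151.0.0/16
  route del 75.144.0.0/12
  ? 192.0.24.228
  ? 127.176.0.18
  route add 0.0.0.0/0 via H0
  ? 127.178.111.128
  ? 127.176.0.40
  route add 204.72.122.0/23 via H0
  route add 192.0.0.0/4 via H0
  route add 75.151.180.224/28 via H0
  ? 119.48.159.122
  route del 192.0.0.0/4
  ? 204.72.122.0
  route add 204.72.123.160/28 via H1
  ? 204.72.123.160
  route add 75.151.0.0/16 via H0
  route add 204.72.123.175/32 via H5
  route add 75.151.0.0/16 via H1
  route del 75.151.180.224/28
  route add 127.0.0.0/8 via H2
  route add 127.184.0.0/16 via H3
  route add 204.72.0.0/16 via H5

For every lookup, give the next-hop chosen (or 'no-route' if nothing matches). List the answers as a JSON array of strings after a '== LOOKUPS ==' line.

Process each operation:
  add 75.151.180.224/28 -> H5 at depth 28
  del 75.151.180.224/28 (clear depth 28)
  add 0.0.0.0/0 -> H4 at depth 0
  add 127.184.128.0/20 -> H0 at depth 20
  add 192.0.0.0/4 -> H1 at depth 4
  del 0.0.0.0/0 (clear depth 0)
  add 0.0.0.0/0 -> H0 at depth 0
  add 75.151.0.0/16 -> H4 at depth 16
  lookup 4.212.14.168: bits 0 walk d0:H0→d1:- -> H0
  lookup 75.151.94.50: bits 0100101110010111 walk d0:H0→d1:-→d2:-→d3:-→d4:-→d5:-→d6:-→d7:-→d8:-→d9:-→d10:-→d11:-→d12:-→d13:-→d14:-→d15:-→d16:H4 -> H4
  add 127.176.0.0/12 -> H3 at depth 12
  add 75.144.0.0/12 -> H3 at depth 12
  add 0.0.0.0/0 -> H4 at depth 0
  lookup 75.151.0.253: bits 0100101110010111 walk d0:H4→d1:-→d2:-→d3:-→d4:-→d5:-→d6:-→d7:-→d8:-→d9:-→d10:-→d11:-→d12:H3→d13:-→d14:-→d15:-→d16:H4 -> H4
  add 75.144.0.0/12 -> H5 at depth 12
  add 0.0.0.0/0 -> H1 at depth 0
  lookup 127.184.128.6: bits 01111111101110001000 walk d0:H1→d1:-→d2:-→d3:-→d4:-→d5:-→d6:-→d7:-→d8:-→d9:-→d10:-→d11:-→d12:H3→d13:-→d14:-→d15:-→d16:-→d17:-→d18:-→d19:-→d20:H0 -> H0
  del 75.151.0.0/16 (clear depth 16)
  del 75.144.0.0/12 (clear depth 12)
  lookup 192.0.24.228: bits 1100 walk d0:H1→d1:-→d2:-→d3:-→d4:H1 -> H1
  lookup 127.176.0.18: bits 011111111011 walk d0:H1→d1:-→d2:-→d3:-→d4:-→d5:-→d6:-→d7:-→d8:-→d9:-→d10:-→d11:-→d12:H3 -> H3
  add 0.0.0.0/0 -> H0 at depth 0
  lookup 127.178.111.128: bits 011111111011 walk d0:H0→d1:-→d2:-→d3:-→d4:-→d5:-→d6:-→d7:-→d8:-→d9:-→d10:-→d11:-→d12:H3 -> H3
  lookup 127.176.0.40: bits 011111111011 walk d0:H0→d1:-→d2:-→d3:-→d4:-→d5:-→d6:-→d7:-→d8:-→d9:-→d10:-→d11:-→d12:H3 -> H3
  add 204.72.122.0/23 -> H0 at depth 23
  add 192.0.0.0/4 -> H0 at depth 4
  add 75.151.180.224/28 -> H0 at depth 28
  lookup 119.48.159.122: bits 0111 walk d0:H0→d1:-→d2:-→d3:-→d4:- -> H0
  del 192.0.0.0/4 (clear depth 4)
  lookup 204.72.122.0: bits 11001100010010000111101 walk d0:H0→d1:-→d2:-→d3:-→d4:-→d5:-→d6:-→d7:-→d8:-→d9:-→d10:-→d11:-→d12:-→d13:-→d14:-→d15:-→d16:-→d17:-→d18:-→d19:-→d20:-→d21:-→d22:-→d23:H0 -> H0
  add 204.72.123.160/28 -> H1 at depth 28
  lookup 204.72.123.160: bits 1100110001001000011110111010 walk d0:H0→d1:-→d2:-→d3:-→d4:-→d5:-→d6:-→d7:-→d8:-→d9:-→d10:-→d11:-→d12:-→d13:-→d14:-→d15:-→d16:-→d17:-→d18:-→d19:-→d20:-→d21:-→d22:-→d23:H0→d24:-→d25:-→d26:-→d27:-→d28:H1 -> H1
  add 75.151.0.0/16 -> H0 at depth 16
  add 204.72.123.175/32 -> H5 at depth 32
  add 75.151.0.0/16 -> H1 at depth 16
  del 75.151.180.224/28 (clear depth 28)
  add 127.0.0.0/8 -> H2 at depth 8
  add 127.184.0.0/16 -> H3 at depth 16
  add 204.72.0.0/16 -> H5 at depth 16

== LOOKUPS ==
["H0","H4","H4","H0","H1","H3","H3","H3","H0","H0","H1"]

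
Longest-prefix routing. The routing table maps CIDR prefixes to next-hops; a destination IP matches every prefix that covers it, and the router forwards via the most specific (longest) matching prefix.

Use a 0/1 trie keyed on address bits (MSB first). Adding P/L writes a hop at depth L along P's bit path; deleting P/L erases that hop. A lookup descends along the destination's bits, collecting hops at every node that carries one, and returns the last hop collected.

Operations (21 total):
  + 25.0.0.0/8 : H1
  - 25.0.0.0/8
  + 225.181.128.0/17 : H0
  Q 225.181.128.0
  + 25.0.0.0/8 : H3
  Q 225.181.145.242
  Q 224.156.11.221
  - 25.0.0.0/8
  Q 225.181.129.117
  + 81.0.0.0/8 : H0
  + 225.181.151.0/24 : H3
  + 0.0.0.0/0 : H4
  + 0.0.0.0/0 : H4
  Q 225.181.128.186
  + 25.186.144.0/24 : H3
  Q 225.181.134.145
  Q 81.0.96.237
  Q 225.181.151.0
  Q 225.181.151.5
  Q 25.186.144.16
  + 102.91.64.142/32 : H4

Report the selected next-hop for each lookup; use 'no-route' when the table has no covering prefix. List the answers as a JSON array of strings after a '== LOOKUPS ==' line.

Process each operation:
  + 25.0.0.0/8 (H1) depth=8
  del 25.0.0.0/8 (clear depth 8)
  + 225.181.128.0/17 (H0) depth=17
  ? 225.181.128.0  path d0:-→d1:-→d2:-→d3:-→d4:-→d5:-→d6:-→d7:-→d8:-→d9:-→d10:-→d11:-→d12:-→d13:-→d14:-→d15:-→d16:-→d17:H0  best=H0
  + 25.0.0.0/8 (H3) depth=8
  ? 225.181.145.242  path d0:-→d1:-→d2:-→d3:-→d4:-→d5:-→d6:-→d7:-→d8:-→d9:-→d10:-→d11:-→d12:-→d13:-→d14:-→d15:-→d16:-→d17:H0  best=H0
  ? 224.156.11.221  path d0:-→d1:-→d2:-→d3:-→d4:-→d5:-→d6:-→d7:-  best=no-route
  del 25.0.0.0/8 (clear depth 8)
  ? 225.181.129.117  path d0:-→d1:-→d2:-→d3:-→d4:-→d5:-→d6:-→d7:-→d8:-→d9:-→d10:-→d11:-→d12:-→d13:-→d14:-→d15:-→d16:-→d17:H0  best=H0
  + 81.0.0.0/8 (H0) depth=8
  + 225.181.151.0/24 (H3) depth=24
  + 0.0.0.0/0 (H4) depth=0
  + 0.0.0.0/0 (H4) depth=0
  ? 225.181.128.186  path d0:H4→d1:-→d2:-→d3:-→d4:-→d5:-→d6:-→d7:-→d8:-→d9:-→d10:-→d11:-→d12:-→d13:-→d14:-→d15:-→d16:-→d17:H0→d18:-→d19:-  best=H0
  + 25.186.144.0/24 (H3) depth=24
  ? 225.181.134.145  path d0:H4→d1:-→d2:-→d3:-→d4:-→d5:-→d6:-→d7:-→d8:-→d9:-→d10:-→d11:-→d12:-→d13:-→d14:-→d15:-→d16:-→d17:H0→d18:-→d19:-  best=H0
  ? 81.0.96.237  path d0:H4→d1:-→d2:-→d3:-→d4:-→d5:-→d6:-→d7:-→d8:H0  best=H0
  ? 225.181.151.0  path d0:H4→d1:-→d2:-→d3:-→d4:-→d5:-→d6:-→d7:-→d8:-→d9:-→d10:-→d11:-→d12:-→d13:-→d14:-→d15:-→d16:-→d17:H0→d18:-→d19:-→d20:-→d21:-→d22:-→d23:-→d24:H3  best=H3
  ? 225.181.151.5  path d0:H4→d1:-→d2:-→d3:-→d4:-→d5:-→d6:-→d7:-→d8:-→d9:-→d10:-→d11:-→d12:-→d13:-→d14:-→d15:-→d16:-→d17:H0→d18:-→d19:-→d20:-→d21:-→d22:-→d23:-→d24:H3  best=H3
  ? 25.186.144.16  path d0:H4→d1:-→d2:-→d3:-→d4:-→d5:-→d6:-→d7:-→d8:-→d9:-→d10:-→d11:-→d12:-→d13:-→d14:-→d15:-→d16:-→d17:-→d18:-→d19:-→d20:-→d21:-→d22:-→d23:-→d24:H3  best=H3
  + 102.91.64.142/32 (H4) depth=32

== LOOKUPS ==
["H0","H0","no-route","H0","H0","H0","H0","H3","H3","H3"]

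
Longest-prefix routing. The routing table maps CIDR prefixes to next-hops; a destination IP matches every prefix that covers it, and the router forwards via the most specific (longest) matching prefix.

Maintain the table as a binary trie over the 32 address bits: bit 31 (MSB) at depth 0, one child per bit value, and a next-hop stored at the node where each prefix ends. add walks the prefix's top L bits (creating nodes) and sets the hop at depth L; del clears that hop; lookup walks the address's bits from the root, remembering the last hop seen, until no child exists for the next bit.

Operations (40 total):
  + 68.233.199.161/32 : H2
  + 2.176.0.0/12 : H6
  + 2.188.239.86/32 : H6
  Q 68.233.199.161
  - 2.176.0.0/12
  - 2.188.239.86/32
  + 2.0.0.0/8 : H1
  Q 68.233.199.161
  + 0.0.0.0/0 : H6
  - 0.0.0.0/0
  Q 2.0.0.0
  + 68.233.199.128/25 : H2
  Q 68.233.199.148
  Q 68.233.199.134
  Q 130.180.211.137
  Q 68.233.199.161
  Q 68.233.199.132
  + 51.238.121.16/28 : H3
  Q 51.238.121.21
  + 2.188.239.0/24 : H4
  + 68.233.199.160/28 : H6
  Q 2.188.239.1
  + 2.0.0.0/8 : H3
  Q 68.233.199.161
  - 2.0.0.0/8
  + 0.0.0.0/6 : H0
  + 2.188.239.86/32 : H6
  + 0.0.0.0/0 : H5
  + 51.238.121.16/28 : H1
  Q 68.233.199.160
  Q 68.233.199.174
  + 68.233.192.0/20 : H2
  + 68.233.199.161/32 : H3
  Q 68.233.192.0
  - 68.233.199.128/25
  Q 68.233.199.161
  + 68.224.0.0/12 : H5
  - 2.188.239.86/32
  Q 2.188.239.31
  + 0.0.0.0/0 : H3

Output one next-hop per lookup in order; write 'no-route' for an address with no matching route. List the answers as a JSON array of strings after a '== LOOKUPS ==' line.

Trace:
  + 68.233.199.161/32 (H2) depth=32
  + 2.176.0.0/12 (H6) depth=12
  + 2.188.239.86/32 (H6) depth=32
  ? 68.233.199.161  path d0:-→d1:-→d2:-→d3:-→d4:-→d5:-→d6:-→d7:-→d8:-→d9:-→d10:-→d11:-→d12:-→d13:-→d14:-→d15:-→d16:-→d17:-→d18:-→d19:-→d20:-→d21:-→d22:-→d23:-→d24:-→d25:-→d26:-→d27:-→d28:-→d29:-→d30:-→d31:-→d32:H2  best=H2
  - 2.176.0.0/12 clear@12
  - 2.188.239.86/32 clear@32
  + 2.0.0.0/8 (H1) depth=8
  ? 68.233.199.161  path d0:-→d1:-→d2:-→d3:-→d4:-→d5:-→d6:-→d7:-→d8:-→d9:-→d10:-→d11:-→d12:-→d13:-→d14:-→d15:-→d16:-→d17:-→d18:-→d19:-→d20:-→d21:-→d22:-→d23:-→d24:-→d25:-→d26:-→d27:-→d28:-→d29:-→d30:-→d31:-→d32:H2  best=H2
  + 0.0.0.0/0 (H6) depth=0
  - 0.0.0.0/0 clear@0
  ? 2.0.0.0  path d0:-→d1:-→d2:-→d3:-→d4:-→d5:-→d6:-→d7:-→d8:H1  best=H1
  + 68.233.199.128/25 (H2) depth=25
  ? 68.233.199.148  path d0:-→d1:-→d2:-→d3:-→d4:-→d5:-→d6:-→d7:-→d8:-→d9:-→d10:-→d11:-→d12:-→d13:-→d14:-→d15:-→d16:-→d17:-→d18:-→d19:-→d20:-→d21:-→d22:-→d23:-→d24:-→d25:H2→d26:-  best=H2
  ? 68.233.199.134  path d0:-→d1:-→d2:-→d3:-→d4:-→d5:-→d6:-→d7:-→d8:-→d9:-→d10:-→d11:-→d12:-→d13:-→d14:-→d15:-→d16:-→d17:-→d18:-→d19:-→d20:-→d21:-→d22:-→d23:-→d24:-→d25:H2→d26:-  best=H2
  ? 130.180.211.137  path d0:-  best=no-route
  ? 68.233.199.161  path d0:-→d1:-→d2:-→d3:-→d4:-→d5:-→d6:-→d7:-→d8:-→d9:-→d10:-→d11:-→d12:-→d13:-→d14:-→d15:-→d16:-→d17:-→d18:-→d19:-→d20:-→d21:-→d22:-→d23:-→d24:-→d25:H2→d26:-→d27:-→d28:-→d29:-→d30:-→d31:-→d32:H2  best=H2
  ? 68.233.199.132  path d0:-→d1:-→d2:-→d3:-→d4:-→d5:-→d6:-→d7:-→d8:-→d9:-→d10:-→d11:-→d12:-→d13:-→d14:-→d15:-→d16:-→d17:-→d18:-→d19:-→d20:-→d21:-→d22:-→d23:-→d24:-→d25:H2→d26:-  best=H2
  + 51.238.121.16/28 (H3) depth=28
  ? 51.238.121.21  path d0:-→d1:-→d2:-→d3:-→d4:-→d5:-→d6:-→d7:-→d8:-→d9:-→d10:-→d11:-→d12:-→d13:-→d14:-→d15:-→d16:-→d17:-→d18:-→d19:-→d20:-→d21:-→d22:-→d23:-→d24:-→d25:-→d26:-→d27:-→d28:H3  best=H3
  + 2.188.239.0/24 (H4) depth=24
  + 68.233.199.160/28 (H6) depth=28
  ? 2.188.239.1  path d0:-→d1:-→d2:-→d3:-→d4:-→d5:-→d6:-→d7:-→d8:H1→d9:-→d10:-→d11:-→d12:-→d13:-→d14:-→d15:-→d16:-→d17:-→d18:-→d19:-→d20:-→d21:-→d22:-→d23:-→d24:H4→d25:-  best=H4
  + 2.0.0.0/8 (H3) depth=8
  ? 68.233.199.161  path d0:-→d1:-→d2:-→d3:-→d4:-→d5:-→d6:-→d7:-→d8:-→d9:-→d10:-→d11:-→d12:-→d13:-→d14:-→d15:-→d16:-→d17:-→d18:-→d19:-→d20:-→d21:-→d22:-→d23:-→d24:-→d25:H2→d26:-→d27:-→d28:H6→d29:-→d30:-→d31:-→d32:H2  best=H2
  - 2.0.0.0/8 clear@8
  + 0.0.0.0/6 (H0) depth=6
  + 2.188.239.86/32 (H6) depth=32
  + 0.0.0.0/0 (H5) depth=0
  + 51.238.121.16/28 (H1) depth=28
  ? 68.233.199.160  path d0:H5→d1:-→d2:-→d3:-→d4:-→d5:-→d6:-→d7:-→d8:-→d9:-→d10:-→d11:-→d12:-→d13:-→d14:-→d15:-→d16:-→d17:-→d18:-→d19:-→d20:-→d21:-→d22:-→d23:-→d24:-→d25:H2→d26:-→d27:-→d28:H6→d29:-→d30:-→d31:-  best=H6
  ? 68.233.199.174  path d0:H5→d1:-→d2:-→d3:-→d4:-→d5:-→d6:-→d7:-→d8:-→d9:-→d10:-→d11:-→d12:-→d13:-→d14:-→d15:-→d16:-→d17:-→d18:-→d19:-→d20:-→d21:-→d22:-→d23:-→d24:-→d25:H2→d26:-→d27:-→d28:H6  best=H6
  + 68.233.192.0/20 (H2) depth=20
  + 68.233.199.161/32 (H3) depth=32
  ? 68.233.192.0  path d0:H5→d1:-→d2:-→d3:-→d4:-→d5:-→d6:-→d7:-→d8:-→d9:-→d10:-→d11:-→d12:-→d13:-→d14:-→d15:-→d16:-→d17:-→d18:-→d19:-→d20:H2→d21:-  best=H2
  - 68.233.199.128/25 clear@25
  ? 68.233.199.161  path d0:H5→d1:-→d2:-→d3:-→d4:-→d5:-→d6:-→d7:-→d8:-→d9:-→d10:-→d11:-→d12:-→d13:-→d14:-→d15:-→d16:-→d17:-→d18:-→d19:-→d20:H2→d21:-→d22:-→d23:-→d24:-→d25:-→d26:-→d27:-→d28:H6→d29:-→d30:-→d31:-→d32:H3  best=H3
  + 68.224.0.0/12 (H5) depth=12
  - 2.188.239.86/32 clear@32
  ? 2.188.239.31  path d0:H5→d1:-→d2:-→d3:-→d4:-→d5:-→d6:H0→d7:-→d8:-→d9:-→d10:-→d11:-→d12:-→d13:-→d14:-→d15:-→d16:-→d17:-→d18:-→d19:-→d20:-→d21:-→d22:-→d23:-→d24:H4→d25:-  best=H4
  + 0.0.0.0/0 (H3) depth=0

== LOOKUPS ==
["H2","H2","H1","H2","H2","no-route","H2","H2","H3","H4","H2","H6","H6","H2","H3","H4"]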